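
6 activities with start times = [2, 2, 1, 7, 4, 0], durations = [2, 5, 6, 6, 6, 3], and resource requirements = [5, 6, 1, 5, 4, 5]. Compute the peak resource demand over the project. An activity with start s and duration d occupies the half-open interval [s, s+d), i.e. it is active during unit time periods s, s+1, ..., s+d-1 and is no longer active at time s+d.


Each activity i is active on [start_i, start_i + duration_i).
Compute total resource usage per time slot:
  t=0: active resources = [5], total = 5
  t=1: active resources = [1, 5], total = 6
  t=2: active resources = [5, 6, 1, 5], total = 17
  t=3: active resources = [5, 6, 1], total = 12
  t=4: active resources = [6, 1, 4], total = 11
  t=5: active resources = [6, 1, 4], total = 11
  t=6: active resources = [6, 1, 4], total = 11
  t=7: active resources = [5, 4], total = 9
  t=8: active resources = [5, 4], total = 9
  t=9: active resources = [5, 4], total = 9
  t=10: active resources = [5], total = 5
  t=11: active resources = [5], total = 5
  t=12: active resources = [5], total = 5
Peak resource demand = 17

17


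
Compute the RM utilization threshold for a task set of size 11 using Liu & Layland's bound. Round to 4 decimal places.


Compute 2^(1/11) = 1.0650410894
Subtract 1: 1.0650410894 - 1 = 0.0650410894
Multiply by n: 11 * 0.0650410894 = 0.7154519834
Round to 4 dp: 0.7155

0.7155


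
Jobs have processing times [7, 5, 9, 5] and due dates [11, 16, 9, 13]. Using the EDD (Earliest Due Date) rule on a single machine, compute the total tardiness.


Sort by due date (EDD order): [(9, 9), (7, 11), (5, 13), (5, 16)]
Compute completion times and tardiness:
  Job 1: p=9, d=9, C=9, tardiness=max(0,9-9)=0
  Job 2: p=7, d=11, C=16, tardiness=max(0,16-11)=5
  Job 3: p=5, d=13, C=21, tardiness=max(0,21-13)=8
  Job 4: p=5, d=16, C=26, tardiness=max(0,26-16)=10
Total tardiness = 23

23


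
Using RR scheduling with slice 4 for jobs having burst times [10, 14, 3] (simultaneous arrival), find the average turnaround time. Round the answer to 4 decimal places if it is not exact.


Time quantum = 4
Execution trace:
  J1 runs 4 units, time = 4
  J2 runs 4 units, time = 8
  J3 runs 3 units, time = 11
  J1 runs 4 units, time = 15
  J2 runs 4 units, time = 19
  J1 runs 2 units, time = 21
  J2 runs 4 units, time = 25
  J2 runs 2 units, time = 27
Finish times: [21, 27, 11]
Average turnaround = 59/3 = 19.6667

19.6667


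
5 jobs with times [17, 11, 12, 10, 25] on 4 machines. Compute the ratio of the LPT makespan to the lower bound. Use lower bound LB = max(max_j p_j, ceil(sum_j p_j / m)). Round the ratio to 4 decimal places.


LPT order: [25, 17, 12, 11, 10]
Machine loads after assignment: [25, 17, 12, 21]
LPT makespan = 25
Lower bound = max(max_job, ceil(total/4)) = max(25, 19) = 25
Ratio = 25 / 25 = 1.0

1.0


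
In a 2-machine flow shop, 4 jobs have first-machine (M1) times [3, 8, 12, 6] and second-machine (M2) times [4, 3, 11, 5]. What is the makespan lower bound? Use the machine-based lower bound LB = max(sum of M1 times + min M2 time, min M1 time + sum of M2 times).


LB1 = sum(M1 times) + min(M2 times) = 29 + 3 = 32
LB2 = min(M1 times) + sum(M2 times) = 3 + 23 = 26
Lower bound = max(LB1, LB2) = max(32, 26) = 32

32


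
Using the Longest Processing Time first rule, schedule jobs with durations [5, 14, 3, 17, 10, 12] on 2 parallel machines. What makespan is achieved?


Sort jobs in decreasing order (LPT): [17, 14, 12, 10, 5, 3]
Assign each job to the least loaded machine:
  Machine 1: jobs [17, 10, 3], load = 30
  Machine 2: jobs [14, 12, 5], load = 31
Makespan = max load = 31

31


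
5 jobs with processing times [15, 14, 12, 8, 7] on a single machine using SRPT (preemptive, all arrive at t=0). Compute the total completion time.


Since all jobs arrive at t=0, SRPT equals SPT ordering.
SPT order: [7, 8, 12, 14, 15]
Completion times:
  Job 1: p=7, C=7
  Job 2: p=8, C=15
  Job 3: p=12, C=27
  Job 4: p=14, C=41
  Job 5: p=15, C=56
Total completion time = 7 + 15 + 27 + 41 + 56 = 146

146


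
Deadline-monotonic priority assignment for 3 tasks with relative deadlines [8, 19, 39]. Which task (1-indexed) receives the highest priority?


Sort tasks by relative deadline (ascending):
  Task 1: deadline = 8
  Task 2: deadline = 19
  Task 3: deadline = 39
Priority order (highest first): [1, 2, 3]
Highest priority task = 1

1


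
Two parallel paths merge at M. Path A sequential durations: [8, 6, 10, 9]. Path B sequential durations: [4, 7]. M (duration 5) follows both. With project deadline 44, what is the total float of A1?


Forward pass: ES(A1) = sum of predecessors on chain A = 0
EF = ES + duration = 0 + 8 = 8
Backward pass: LF(M) = deadline = 44; LS(M) = 44 - 5 = 39
LF(A1) = LS(M) - sum(successors on chain A) = 39 - 25 = 14
LS = LF - duration = 14 - 8 = 6
Total float = LS - ES = 6 - 0 = 6

6


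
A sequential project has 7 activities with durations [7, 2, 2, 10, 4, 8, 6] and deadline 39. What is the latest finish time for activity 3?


LF(activity 3) = deadline - sum of successor durations
Successors: activities 4 through 7 with durations [10, 4, 8, 6]
Sum of successor durations = 28
LF = 39 - 28 = 11

11


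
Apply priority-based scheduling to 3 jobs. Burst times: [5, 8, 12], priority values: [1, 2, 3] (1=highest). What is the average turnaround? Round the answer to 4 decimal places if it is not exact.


Sort by priority (ascending = highest first):
Order: [(1, 5), (2, 8), (3, 12)]
Completion times:
  Priority 1, burst=5, C=5
  Priority 2, burst=8, C=13
  Priority 3, burst=12, C=25
Average turnaround = 43/3 = 14.3333

14.3333


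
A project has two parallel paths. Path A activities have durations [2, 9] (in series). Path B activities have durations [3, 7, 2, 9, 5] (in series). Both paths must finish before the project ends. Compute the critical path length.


Path A total = 2 + 9 = 11
Path B total = 3 + 7 + 2 + 9 + 5 = 26
Critical path = longest path = max(11, 26) = 26

26


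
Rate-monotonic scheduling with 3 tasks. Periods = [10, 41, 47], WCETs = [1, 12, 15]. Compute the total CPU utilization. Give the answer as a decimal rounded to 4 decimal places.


Compute individual utilizations (exact fractions):
  Task 1: C/T = 1/10 (approx. 0.1)
  Task 2: C/T = 12/41 (approx. 0.2927)
  Task 3: C/T = 15/47 (approx. 0.3191)
Total utilization U = 1/10 + 12/41 + 15/47 = 13717/19270
Rounded to 4 decimal places: U = 0.7118
RM (Liu & Layland) bound for 3 tasks = 0.779763; compare with U = 13717/19270 (approx. 0.711832)
U <= bound, so schedulable by RM sufficient condition.

0.7118


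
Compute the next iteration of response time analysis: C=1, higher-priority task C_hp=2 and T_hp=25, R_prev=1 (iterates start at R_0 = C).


R_next = C + ceil(R_prev / T_hp) * C_hp
ceil(1 / 25) = ceil(0.04) = 1
Interference = 1 * 2 = 2
R_next = 1 + 2 = 3

3


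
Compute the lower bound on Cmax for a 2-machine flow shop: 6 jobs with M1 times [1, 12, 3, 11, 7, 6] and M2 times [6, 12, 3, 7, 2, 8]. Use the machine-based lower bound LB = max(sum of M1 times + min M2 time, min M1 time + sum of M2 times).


LB1 = sum(M1 times) + min(M2 times) = 40 + 2 = 42
LB2 = min(M1 times) + sum(M2 times) = 1 + 38 = 39
Lower bound = max(LB1, LB2) = max(42, 39) = 42

42


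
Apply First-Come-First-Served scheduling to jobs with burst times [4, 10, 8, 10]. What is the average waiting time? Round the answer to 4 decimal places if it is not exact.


FCFS order (as given): [4, 10, 8, 10]
Waiting times:
  Job 1: wait = 0
  Job 2: wait = 4
  Job 3: wait = 14
  Job 4: wait = 22
Sum of waiting times = 40
Average waiting time = 40/4 = 10.0

10.0


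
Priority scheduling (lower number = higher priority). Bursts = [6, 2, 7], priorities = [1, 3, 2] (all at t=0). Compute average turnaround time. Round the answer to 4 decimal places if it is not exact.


Sort by priority (ascending = highest first):
Order: [(1, 6), (2, 7), (3, 2)]
Completion times:
  Priority 1, burst=6, C=6
  Priority 2, burst=7, C=13
  Priority 3, burst=2, C=15
Average turnaround = 34/3 = 11.3333

11.3333


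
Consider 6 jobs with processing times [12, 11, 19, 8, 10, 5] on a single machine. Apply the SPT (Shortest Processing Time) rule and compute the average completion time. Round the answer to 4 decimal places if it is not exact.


Sort jobs by processing time (SPT order): [5, 8, 10, 11, 12, 19]
Compute completion times sequentially:
  Job 1: processing = 5, completes at 5
  Job 2: processing = 8, completes at 13
  Job 3: processing = 10, completes at 23
  Job 4: processing = 11, completes at 34
  Job 5: processing = 12, completes at 46
  Job 6: processing = 19, completes at 65
Sum of completion times = 186
Average completion time = 186/6 = 31.0

31.0


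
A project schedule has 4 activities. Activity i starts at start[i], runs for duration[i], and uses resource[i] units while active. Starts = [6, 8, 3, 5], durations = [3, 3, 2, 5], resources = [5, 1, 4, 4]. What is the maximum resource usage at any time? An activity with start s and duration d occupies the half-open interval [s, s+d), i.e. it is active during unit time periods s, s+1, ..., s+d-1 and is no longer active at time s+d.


Each activity i is active on [start_i, start_i + duration_i).
Compute total resource usage per time slot:
  t=0: active resources = [], total = 0
  t=1: active resources = [], total = 0
  t=2: active resources = [], total = 0
  t=3: active resources = [4], total = 4
  t=4: active resources = [4], total = 4
  t=5: active resources = [4], total = 4
  t=6: active resources = [5, 4], total = 9
  t=7: active resources = [5, 4], total = 9
  t=8: active resources = [5, 1, 4], total = 10
  t=9: active resources = [1, 4], total = 5
  t=10: active resources = [1], total = 1
Peak resource demand = 10

10


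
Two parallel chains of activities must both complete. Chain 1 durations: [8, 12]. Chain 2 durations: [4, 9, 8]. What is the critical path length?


Path A total = 8 + 12 = 20
Path B total = 4 + 9 + 8 = 21
Critical path = longest path = max(20, 21) = 21

21


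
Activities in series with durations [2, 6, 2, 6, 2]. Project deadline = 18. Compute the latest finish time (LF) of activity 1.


LF(activity 1) = deadline - sum of successor durations
Successors: activities 2 through 5 with durations [6, 2, 6, 2]
Sum of successor durations = 16
LF = 18 - 16 = 2

2


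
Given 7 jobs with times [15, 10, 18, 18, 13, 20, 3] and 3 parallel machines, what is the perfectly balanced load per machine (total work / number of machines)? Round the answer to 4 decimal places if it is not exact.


Total processing time = 15 + 10 + 18 + 18 + 13 + 20 + 3 = 97
Number of machines = 3
Ideal balanced load = 97 / 3 = 32.3333

32.3333


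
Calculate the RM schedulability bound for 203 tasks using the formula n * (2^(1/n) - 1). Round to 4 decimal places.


Compute 2^(1/203) = 1.0034203542
Subtract 1: 1.0034203542 - 1 = 0.0034203542
Multiply by n: 203 * 0.0034203542 = 0.6943319026
Round to 4 dp: 0.6943

0.6943


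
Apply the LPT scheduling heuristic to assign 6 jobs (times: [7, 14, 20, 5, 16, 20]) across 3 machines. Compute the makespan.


Sort jobs in decreasing order (LPT): [20, 20, 16, 14, 7, 5]
Assign each job to the least loaded machine:
  Machine 1: jobs [20, 7], load = 27
  Machine 2: jobs [20, 5], load = 25
  Machine 3: jobs [16, 14], load = 30
Makespan = max load = 30

30


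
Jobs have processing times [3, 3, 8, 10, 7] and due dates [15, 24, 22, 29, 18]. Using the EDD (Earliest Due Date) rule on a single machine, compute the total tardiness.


Sort by due date (EDD order): [(3, 15), (7, 18), (8, 22), (3, 24), (10, 29)]
Compute completion times and tardiness:
  Job 1: p=3, d=15, C=3, tardiness=max(0,3-15)=0
  Job 2: p=7, d=18, C=10, tardiness=max(0,10-18)=0
  Job 3: p=8, d=22, C=18, tardiness=max(0,18-22)=0
  Job 4: p=3, d=24, C=21, tardiness=max(0,21-24)=0
  Job 5: p=10, d=29, C=31, tardiness=max(0,31-29)=2
Total tardiness = 2

2


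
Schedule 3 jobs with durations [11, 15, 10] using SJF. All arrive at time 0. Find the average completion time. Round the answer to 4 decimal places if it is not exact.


SJF order (ascending): [10, 11, 15]
Completion times:
  Job 1: burst=10, C=10
  Job 2: burst=11, C=21
  Job 3: burst=15, C=36
Average completion = 67/3 = 22.3333

22.3333


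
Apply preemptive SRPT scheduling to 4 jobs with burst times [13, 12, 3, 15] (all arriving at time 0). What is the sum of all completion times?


Since all jobs arrive at t=0, SRPT equals SPT ordering.
SPT order: [3, 12, 13, 15]
Completion times:
  Job 1: p=3, C=3
  Job 2: p=12, C=15
  Job 3: p=13, C=28
  Job 4: p=15, C=43
Total completion time = 3 + 15 + 28 + 43 = 89

89


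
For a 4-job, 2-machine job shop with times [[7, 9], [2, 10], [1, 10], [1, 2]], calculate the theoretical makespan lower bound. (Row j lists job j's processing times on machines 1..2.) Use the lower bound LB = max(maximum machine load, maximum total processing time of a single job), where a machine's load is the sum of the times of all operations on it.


Machine loads:
  Machine 1: 7 + 2 + 1 + 1 = 11
  Machine 2: 9 + 10 + 10 + 2 = 31
Max machine load = 31
Job totals:
  Job 1: 16
  Job 2: 12
  Job 3: 11
  Job 4: 3
Max job total = 16
Lower bound = max(31, 16) = 31

31


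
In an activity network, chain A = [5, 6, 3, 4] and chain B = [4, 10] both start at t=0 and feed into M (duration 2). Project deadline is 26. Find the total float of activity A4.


Forward pass: ES(A4) = sum of predecessors on chain A = 14
EF = ES + duration = 14 + 4 = 18
Backward pass: LF(M) = deadline = 26; LS(M) = 26 - 2 = 24
LF(A4) = LS(M) - sum(successors on chain A) = 24 - 0 = 24
LS = LF - duration = 24 - 4 = 20
Total float = LS - ES = 20 - 14 = 6

6


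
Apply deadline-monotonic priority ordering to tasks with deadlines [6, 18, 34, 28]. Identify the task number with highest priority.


Sort tasks by relative deadline (ascending):
  Task 1: deadline = 6
  Task 2: deadline = 18
  Task 4: deadline = 28
  Task 3: deadline = 34
Priority order (highest first): [1, 2, 4, 3]
Highest priority task = 1

1


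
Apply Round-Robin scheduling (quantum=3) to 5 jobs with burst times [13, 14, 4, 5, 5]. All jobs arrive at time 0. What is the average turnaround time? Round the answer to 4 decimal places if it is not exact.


Time quantum = 3
Execution trace:
  J1 runs 3 units, time = 3
  J2 runs 3 units, time = 6
  J3 runs 3 units, time = 9
  J4 runs 3 units, time = 12
  J5 runs 3 units, time = 15
  J1 runs 3 units, time = 18
  J2 runs 3 units, time = 21
  J3 runs 1 units, time = 22
  J4 runs 2 units, time = 24
  J5 runs 2 units, time = 26
  J1 runs 3 units, time = 29
  J2 runs 3 units, time = 32
  J1 runs 3 units, time = 35
  J2 runs 3 units, time = 38
  J1 runs 1 units, time = 39
  J2 runs 2 units, time = 41
Finish times: [39, 41, 22, 24, 26]
Average turnaround = 152/5 = 30.4

30.4


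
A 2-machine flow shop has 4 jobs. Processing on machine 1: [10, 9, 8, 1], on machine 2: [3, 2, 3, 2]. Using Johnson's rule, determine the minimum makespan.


Apply Johnson's rule:
  Group 1 (a <= b): [(4, 1, 2)]
  Group 2 (a > b): [(1, 10, 3), (3, 8, 3), (2, 9, 2)]
Optimal job order: [4, 1, 3, 2]
Schedule:
  Job 4: M1 done at 1, M2 done at 3
  Job 1: M1 done at 11, M2 done at 14
  Job 3: M1 done at 19, M2 done at 22
  Job 2: M1 done at 28, M2 done at 30
Makespan = 30

30


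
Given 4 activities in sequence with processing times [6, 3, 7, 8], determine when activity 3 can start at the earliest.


Activity 3 starts after activities 1 through 2 complete.
Predecessor durations: [6, 3]
ES = 6 + 3 = 9

9


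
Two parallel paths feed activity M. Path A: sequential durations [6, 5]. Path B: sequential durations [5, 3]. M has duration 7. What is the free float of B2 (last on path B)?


ES(B2) = sum of predecessors on chain B = 5
EF(B2) = ES + duration = 5 + 3 = 8
Successor of B2 is M. ES(M) = max(sum(A), sum(B)) = max(11, 8) = 11
Free float = ES(successor) - EF(current) = 11 - 8 = 3

3


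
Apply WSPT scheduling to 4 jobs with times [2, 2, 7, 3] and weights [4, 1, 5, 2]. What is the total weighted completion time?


Compute p/w ratios and sort ascending (WSPT): [(2, 4), (7, 5), (3, 2), (2, 1)]
Compute weighted completion times:
  Job (p=2,w=4): C=2, w*C=4*2=8
  Job (p=7,w=5): C=9, w*C=5*9=45
  Job (p=3,w=2): C=12, w*C=2*12=24
  Job (p=2,w=1): C=14, w*C=1*14=14
Total weighted completion time = 91

91


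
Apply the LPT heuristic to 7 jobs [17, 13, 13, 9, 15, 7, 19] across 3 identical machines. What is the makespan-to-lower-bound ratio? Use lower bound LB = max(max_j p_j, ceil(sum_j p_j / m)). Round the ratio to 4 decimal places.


LPT order: [19, 17, 15, 13, 13, 9, 7]
Machine loads after assignment: [35, 30, 28]
LPT makespan = 35
Lower bound = max(max_job, ceil(total/3)) = max(19, 31) = 31
Ratio = 35 / 31 = 1.129

1.129


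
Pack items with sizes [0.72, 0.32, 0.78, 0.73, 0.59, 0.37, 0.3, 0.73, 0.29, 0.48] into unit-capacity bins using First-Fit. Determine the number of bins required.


Place items sequentially using First-Fit:
  Item 0.72 -> new Bin 1
  Item 0.32 -> new Bin 2
  Item 0.78 -> new Bin 3
  Item 0.73 -> new Bin 4
  Item 0.59 -> Bin 2 (now 0.91)
  Item 0.37 -> new Bin 5
  Item 0.3 -> Bin 5 (now 0.67)
  Item 0.73 -> new Bin 6
  Item 0.29 -> Bin 5 (now 0.96)
  Item 0.48 -> new Bin 7
Total bins used = 7

7


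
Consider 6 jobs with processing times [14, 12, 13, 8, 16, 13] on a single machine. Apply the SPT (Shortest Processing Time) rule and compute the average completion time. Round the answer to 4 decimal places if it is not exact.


Sort jobs by processing time (SPT order): [8, 12, 13, 13, 14, 16]
Compute completion times sequentially:
  Job 1: processing = 8, completes at 8
  Job 2: processing = 12, completes at 20
  Job 3: processing = 13, completes at 33
  Job 4: processing = 13, completes at 46
  Job 5: processing = 14, completes at 60
  Job 6: processing = 16, completes at 76
Sum of completion times = 243
Average completion time = 243/6 = 40.5

40.5


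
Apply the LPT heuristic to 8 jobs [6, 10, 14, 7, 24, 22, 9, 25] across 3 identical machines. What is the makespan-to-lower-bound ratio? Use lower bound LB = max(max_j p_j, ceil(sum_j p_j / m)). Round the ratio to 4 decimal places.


LPT order: [25, 24, 22, 14, 10, 9, 7, 6]
Machine loads after assignment: [41, 40, 36]
LPT makespan = 41
Lower bound = max(max_job, ceil(total/3)) = max(25, 39) = 39
Ratio = 41 / 39 = 1.0513

1.0513


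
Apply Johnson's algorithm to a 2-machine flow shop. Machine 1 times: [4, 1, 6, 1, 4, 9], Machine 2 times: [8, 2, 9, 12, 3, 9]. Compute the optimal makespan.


Apply Johnson's rule:
  Group 1 (a <= b): [(2, 1, 2), (4, 1, 12), (1, 4, 8), (3, 6, 9), (6, 9, 9)]
  Group 2 (a > b): [(5, 4, 3)]
Optimal job order: [2, 4, 1, 3, 6, 5]
Schedule:
  Job 2: M1 done at 1, M2 done at 3
  Job 4: M1 done at 2, M2 done at 15
  Job 1: M1 done at 6, M2 done at 23
  Job 3: M1 done at 12, M2 done at 32
  Job 6: M1 done at 21, M2 done at 41
  Job 5: M1 done at 25, M2 done at 44
Makespan = 44

44


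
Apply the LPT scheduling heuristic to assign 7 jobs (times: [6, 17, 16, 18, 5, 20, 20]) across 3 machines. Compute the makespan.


Sort jobs in decreasing order (LPT): [20, 20, 18, 17, 16, 6, 5]
Assign each job to the least loaded machine:
  Machine 1: jobs [20, 16], load = 36
  Machine 2: jobs [20, 6, 5], load = 31
  Machine 3: jobs [18, 17], load = 35
Makespan = max load = 36

36


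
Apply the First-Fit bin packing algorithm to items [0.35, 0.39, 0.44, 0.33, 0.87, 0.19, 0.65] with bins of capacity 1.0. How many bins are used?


Place items sequentially using First-Fit:
  Item 0.35 -> new Bin 1
  Item 0.39 -> Bin 1 (now 0.74)
  Item 0.44 -> new Bin 2
  Item 0.33 -> Bin 2 (now 0.77)
  Item 0.87 -> new Bin 3
  Item 0.19 -> Bin 1 (now 0.93)
  Item 0.65 -> new Bin 4
Total bins used = 4

4


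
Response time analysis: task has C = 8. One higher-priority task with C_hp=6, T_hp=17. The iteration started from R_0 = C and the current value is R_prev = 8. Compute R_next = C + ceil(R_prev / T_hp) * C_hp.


R_next = C + ceil(R_prev / T_hp) * C_hp
ceil(8 / 17) = ceil(0.4706) = 1
Interference = 1 * 6 = 6
R_next = 8 + 6 = 14

14


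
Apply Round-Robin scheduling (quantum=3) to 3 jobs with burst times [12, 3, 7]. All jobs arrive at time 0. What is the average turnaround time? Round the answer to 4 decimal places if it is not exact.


Time quantum = 3
Execution trace:
  J1 runs 3 units, time = 3
  J2 runs 3 units, time = 6
  J3 runs 3 units, time = 9
  J1 runs 3 units, time = 12
  J3 runs 3 units, time = 15
  J1 runs 3 units, time = 18
  J3 runs 1 units, time = 19
  J1 runs 3 units, time = 22
Finish times: [22, 6, 19]
Average turnaround = 47/3 = 15.6667

15.6667


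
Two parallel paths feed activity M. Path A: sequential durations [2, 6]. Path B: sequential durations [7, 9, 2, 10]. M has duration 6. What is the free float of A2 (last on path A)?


ES(A2) = sum of predecessors on chain A = 2
EF(A2) = ES + duration = 2 + 6 = 8
Successor of A2 is M. ES(M) = max(sum(A), sum(B)) = max(8, 28) = 28
Free float = ES(successor) - EF(current) = 28 - 8 = 20

20


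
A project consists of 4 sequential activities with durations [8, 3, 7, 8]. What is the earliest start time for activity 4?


Activity 4 starts after activities 1 through 3 complete.
Predecessor durations: [8, 3, 7]
ES = 8 + 3 + 7 = 18

18


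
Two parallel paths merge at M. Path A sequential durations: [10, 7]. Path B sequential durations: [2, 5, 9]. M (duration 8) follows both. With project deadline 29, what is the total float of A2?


Forward pass: ES(A2) = sum of predecessors on chain A = 10
EF = ES + duration = 10 + 7 = 17
Backward pass: LF(M) = deadline = 29; LS(M) = 29 - 8 = 21
LF(A2) = LS(M) - sum(successors on chain A) = 21 - 0 = 21
LS = LF - duration = 21 - 7 = 14
Total float = LS - ES = 14 - 10 = 4

4


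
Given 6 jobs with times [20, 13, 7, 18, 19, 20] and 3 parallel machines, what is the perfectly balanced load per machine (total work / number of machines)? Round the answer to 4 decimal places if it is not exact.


Total processing time = 20 + 13 + 7 + 18 + 19 + 20 = 97
Number of machines = 3
Ideal balanced load = 97 / 3 = 32.3333

32.3333


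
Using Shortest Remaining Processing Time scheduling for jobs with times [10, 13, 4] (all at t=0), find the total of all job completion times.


Since all jobs arrive at t=0, SRPT equals SPT ordering.
SPT order: [4, 10, 13]
Completion times:
  Job 1: p=4, C=4
  Job 2: p=10, C=14
  Job 3: p=13, C=27
Total completion time = 4 + 14 + 27 = 45

45


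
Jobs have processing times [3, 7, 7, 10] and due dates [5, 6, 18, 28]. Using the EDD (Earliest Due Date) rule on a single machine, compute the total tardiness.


Sort by due date (EDD order): [(3, 5), (7, 6), (7, 18), (10, 28)]
Compute completion times and tardiness:
  Job 1: p=3, d=5, C=3, tardiness=max(0,3-5)=0
  Job 2: p=7, d=6, C=10, tardiness=max(0,10-6)=4
  Job 3: p=7, d=18, C=17, tardiness=max(0,17-18)=0
  Job 4: p=10, d=28, C=27, tardiness=max(0,27-28)=0
Total tardiness = 4

4


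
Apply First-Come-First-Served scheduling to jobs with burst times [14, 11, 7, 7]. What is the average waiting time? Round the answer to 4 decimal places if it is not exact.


FCFS order (as given): [14, 11, 7, 7]
Waiting times:
  Job 1: wait = 0
  Job 2: wait = 14
  Job 3: wait = 25
  Job 4: wait = 32
Sum of waiting times = 71
Average waiting time = 71/4 = 17.75

17.75


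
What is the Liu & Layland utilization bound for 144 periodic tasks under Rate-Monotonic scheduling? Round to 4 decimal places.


Compute 2^(1/144) = 1.0048251257
Subtract 1: 1.0048251257 - 1 = 0.0048251257
Multiply by n: 144 * 0.0048251257 = 0.6948181008
Round to 4 dp: 0.6948

0.6948


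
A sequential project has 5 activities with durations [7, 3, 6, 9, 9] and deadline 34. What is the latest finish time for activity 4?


LF(activity 4) = deadline - sum of successor durations
Successors: activities 5 through 5 with durations [9]
Sum of successor durations = 9
LF = 34 - 9 = 25

25


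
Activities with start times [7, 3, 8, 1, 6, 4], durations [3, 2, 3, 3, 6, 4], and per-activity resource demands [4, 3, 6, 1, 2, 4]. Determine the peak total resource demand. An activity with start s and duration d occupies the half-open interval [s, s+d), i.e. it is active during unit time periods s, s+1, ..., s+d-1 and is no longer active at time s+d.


Each activity i is active on [start_i, start_i + duration_i).
Compute total resource usage per time slot:
  t=0: active resources = [], total = 0
  t=1: active resources = [1], total = 1
  t=2: active resources = [1], total = 1
  t=3: active resources = [3, 1], total = 4
  t=4: active resources = [3, 4], total = 7
  t=5: active resources = [4], total = 4
  t=6: active resources = [2, 4], total = 6
  t=7: active resources = [4, 2, 4], total = 10
  t=8: active resources = [4, 6, 2], total = 12
  t=9: active resources = [4, 6, 2], total = 12
  t=10: active resources = [6, 2], total = 8
  t=11: active resources = [2], total = 2
Peak resource demand = 12

12


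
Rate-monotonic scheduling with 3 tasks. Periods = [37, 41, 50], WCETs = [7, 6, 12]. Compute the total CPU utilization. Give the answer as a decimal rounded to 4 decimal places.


Compute individual utilizations (exact fractions):
  Task 1: C/T = 7/37 (approx. 0.1892)
  Task 2: C/T = 6/41 (approx. 0.1463)
  Task 3: C/T = 12/50 = 6/25 (approx. 0.24)
Total utilization U = 7/37 + 6/41 + 6/25 = 21827/37925
Rounded to 4 decimal places: U = 0.5755
RM (Liu & Layland) bound for 3 tasks = 0.779763; compare with U = 21827/37925 (approx. 0.575531)
U <= bound, so schedulable by RM sufficient condition.

0.5755


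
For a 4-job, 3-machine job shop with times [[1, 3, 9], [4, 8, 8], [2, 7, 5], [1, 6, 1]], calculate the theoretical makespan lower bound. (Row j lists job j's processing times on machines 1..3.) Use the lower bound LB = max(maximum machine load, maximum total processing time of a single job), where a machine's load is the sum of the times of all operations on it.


Machine loads:
  Machine 1: 1 + 4 + 2 + 1 = 8
  Machine 2: 3 + 8 + 7 + 6 = 24
  Machine 3: 9 + 8 + 5 + 1 = 23
Max machine load = 24
Job totals:
  Job 1: 13
  Job 2: 20
  Job 3: 14
  Job 4: 8
Max job total = 20
Lower bound = max(24, 20) = 24

24


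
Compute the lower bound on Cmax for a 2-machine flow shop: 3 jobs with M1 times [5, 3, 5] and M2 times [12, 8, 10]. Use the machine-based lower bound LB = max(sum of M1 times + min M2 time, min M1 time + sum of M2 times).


LB1 = sum(M1 times) + min(M2 times) = 13 + 8 = 21
LB2 = min(M1 times) + sum(M2 times) = 3 + 30 = 33
Lower bound = max(LB1, LB2) = max(21, 33) = 33

33


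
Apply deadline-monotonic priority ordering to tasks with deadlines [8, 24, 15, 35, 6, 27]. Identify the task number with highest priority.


Sort tasks by relative deadline (ascending):
  Task 5: deadline = 6
  Task 1: deadline = 8
  Task 3: deadline = 15
  Task 2: deadline = 24
  Task 6: deadline = 27
  Task 4: deadline = 35
Priority order (highest first): [5, 1, 3, 2, 6, 4]
Highest priority task = 5

5


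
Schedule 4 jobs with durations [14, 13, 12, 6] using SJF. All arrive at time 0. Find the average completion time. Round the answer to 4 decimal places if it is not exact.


SJF order (ascending): [6, 12, 13, 14]
Completion times:
  Job 1: burst=6, C=6
  Job 2: burst=12, C=18
  Job 3: burst=13, C=31
  Job 4: burst=14, C=45
Average completion = 100/4 = 25.0

25.0


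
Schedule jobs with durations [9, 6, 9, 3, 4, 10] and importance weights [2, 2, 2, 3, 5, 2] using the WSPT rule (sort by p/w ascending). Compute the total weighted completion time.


Compute p/w ratios and sort ascending (WSPT): [(4, 5), (3, 3), (6, 2), (9, 2), (9, 2), (10, 2)]
Compute weighted completion times:
  Job (p=4,w=5): C=4, w*C=5*4=20
  Job (p=3,w=3): C=7, w*C=3*7=21
  Job (p=6,w=2): C=13, w*C=2*13=26
  Job (p=9,w=2): C=22, w*C=2*22=44
  Job (p=9,w=2): C=31, w*C=2*31=62
  Job (p=10,w=2): C=41, w*C=2*41=82
Total weighted completion time = 255

255


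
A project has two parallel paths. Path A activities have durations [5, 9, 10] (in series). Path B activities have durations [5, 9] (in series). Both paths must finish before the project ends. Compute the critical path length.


Path A total = 5 + 9 + 10 = 24
Path B total = 5 + 9 = 14
Critical path = longest path = max(24, 14) = 24

24


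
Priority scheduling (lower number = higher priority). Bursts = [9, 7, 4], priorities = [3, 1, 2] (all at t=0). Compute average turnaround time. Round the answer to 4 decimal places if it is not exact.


Sort by priority (ascending = highest first):
Order: [(1, 7), (2, 4), (3, 9)]
Completion times:
  Priority 1, burst=7, C=7
  Priority 2, burst=4, C=11
  Priority 3, burst=9, C=20
Average turnaround = 38/3 = 12.6667

12.6667


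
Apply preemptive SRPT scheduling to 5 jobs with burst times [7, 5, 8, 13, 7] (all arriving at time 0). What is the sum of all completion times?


Since all jobs arrive at t=0, SRPT equals SPT ordering.
SPT order: [5, 7, 7, 8, 13]
Completion times:
  Job 1: p=5, C=5
  Job 2: p=7, C=12
  Job 3: p=7, C=19
  Job 4: p=8, C=27
  Job 5: p=13, C=40
Total completion time = 5 + 12 + 19 + 27 + 40 = 103

103


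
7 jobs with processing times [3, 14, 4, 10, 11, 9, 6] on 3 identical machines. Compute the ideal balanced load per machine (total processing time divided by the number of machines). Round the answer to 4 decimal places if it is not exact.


Total processing time = 3 + 14 + 4 + 10 + 11 + 9 + 6 = 57
Number of machines = 3
Ideal balanced load = 57 / 3 = 19.0

19.0


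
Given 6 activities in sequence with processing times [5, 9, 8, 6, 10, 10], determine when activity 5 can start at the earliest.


Activity 5 starts after activities 1 through 4 complete.
Predecessor durations: [5, 9, 8, 6]
ES = 5 + 9 + 8 + 6 = 28

28


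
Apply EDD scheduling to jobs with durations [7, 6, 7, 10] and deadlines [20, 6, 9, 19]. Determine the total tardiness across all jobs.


Sort by due date (EDD order): [(6, 6), (7, 9), (10, 19), (7, 20)]
Compute completion times and tardiness:
  Job 1: p=6, d=6, C=6, tardiness=max(0,6-6)=0
  Job 2: p=7, d=9, C=13, tardiness=max(0,13-9)=4
  Job 3: p=10, d=19, C=23, tardiness=max(0,23-19)=4
  Job 4: p=7, d=20, C=30, tardiness=max(0,30-20)=10
Total tardiness = 18

18


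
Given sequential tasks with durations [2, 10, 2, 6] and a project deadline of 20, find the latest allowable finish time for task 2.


LF(activity 2) = deadline - sum of successor durations
Successors: activities 3 through 4 with durations [2, 6]
Sum of successor durations = 8
LF = 20 - 8 = 12

12


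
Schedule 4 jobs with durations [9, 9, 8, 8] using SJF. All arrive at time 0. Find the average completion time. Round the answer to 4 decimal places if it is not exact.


SJF order (ascending): [8, 8, 9, 9]
Completion times:
  Job 1: burst=8, C=8
  Job 2: burst=8, C=16
  Job 3: burst=9, C=25
  Job 4: burst=9, C=34
Average completion = 83/4 = 20.75

20.75


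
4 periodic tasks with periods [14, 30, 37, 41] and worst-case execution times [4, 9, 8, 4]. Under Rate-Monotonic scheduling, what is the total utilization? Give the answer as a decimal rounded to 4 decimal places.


Compute individual utilizations (exact fractions):
  Task 1: C/T = 4/14 = 2/7 (approx. 0.2857)
  Task 2: C/T = 9/30 = 3/10 (approx. 0.3)
  Task 3: C/T = 8/37 (approx. 0.2162)
  Task 4: C/T = 4/41 (approx. 0.0976)
Total utilization U = 2/7 + 3/10 + 8/37 + 4/41 = 95517/106190
Rounded to 4 decimal places: U = 0.8995
RM (Liu & Layland) bound for 4 tasks = 0.756828; compare with U = 95517/106190 (approx. 0.899491)
bound < U <= 1, so the RM sufficient condition is not met (inconclusive; an exact test such as response-time analysis is needed).

0.8995


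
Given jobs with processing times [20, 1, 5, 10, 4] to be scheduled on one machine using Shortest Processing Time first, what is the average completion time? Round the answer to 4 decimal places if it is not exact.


Sort jobs by processing time (SPT order): [1, 4, 5, 10, 20]
Compute completion times sequentially:
  Job 1: processing = 1, completes at 1
  Job 2: processing = 4, completes at 5
  Job 3: processing = 5, completes at 10
  Job 4: processing = 10, completes at 20
  Job 5: processing = 20, completes at 40
Sum of completion times = 76
Average completion time = 76/5 = 15.2

15.2


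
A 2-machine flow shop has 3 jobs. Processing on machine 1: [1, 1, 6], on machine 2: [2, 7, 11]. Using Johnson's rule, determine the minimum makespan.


Apply Johnson's rule:
  Group 1 (a <= b): [(1, 1, 2), (2, 1, 7), (3, 6, 11)]
  Group 2 (a > b): []
Optimal job order: [1, 2, 3]
Schedule:
  Job 1: M1 done at 1, M2 done at 3
  Job 2: M1 done at 2, M2 done at 10
  Job 3: M1 done at 8, M2 done at 21
Makespan = 21

21


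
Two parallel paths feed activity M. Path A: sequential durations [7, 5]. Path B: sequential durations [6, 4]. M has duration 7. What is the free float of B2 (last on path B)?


ES(B2) = sum of predecessors on chain B = 6
EF(B2) = ES + duration = 6 + 4 = 10
Successor of B2 is M. ES(M) = max(sum(A), sum(B)) = max(12, 10) = 12
Free float = ES(successor) - EF(current) = 12 - 10 = 2

2


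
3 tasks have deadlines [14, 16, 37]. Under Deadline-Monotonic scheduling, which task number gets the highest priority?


Sort tasks by relative deadline (ascending):
  Task 1: deadline = 14
  Task 2: deadline = 16
  Task 3: deadline = 37
Priority order (highest first): [1, 2, 3]
Highest priority task = 1

1


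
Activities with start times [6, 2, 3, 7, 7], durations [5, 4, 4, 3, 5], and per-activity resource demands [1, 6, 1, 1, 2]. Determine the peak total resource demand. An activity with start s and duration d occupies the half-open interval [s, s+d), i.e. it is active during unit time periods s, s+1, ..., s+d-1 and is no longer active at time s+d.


Each activity i is active on [start_i, start_i + duration_i).
Compute total resource usage per time slot:
  t=0: active resources = [], total = 0
  t=1: active resources = [], total = 0
  t=2: active resources = [6], total = 6
  t=3: active resources = [6, 1], total = 7
  t=4: active resources = [6, 1], total = 7
  t=5: active resources = [6, 1], total = 7
  t=6: active resources = [1, 1], total = 2
  t=7: active resources = [1, 1, 2], total = 4
  t=8: active resources = [1, 1, 2], total = 4
  t=9: active resources = [1, 1, 2], total = 4
  t=10: active resources = [1, 2], total = 3
  t=11: active resources = [2], total = 2
Peak resource demand = 7

7


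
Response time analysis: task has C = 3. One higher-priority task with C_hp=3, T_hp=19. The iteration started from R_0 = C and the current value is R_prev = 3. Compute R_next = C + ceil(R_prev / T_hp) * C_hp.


R_next = C + ceil(R_prev / T_hp) * C_hp
ceil(3 / 19) = ceil(0.1579) = 1
Interference = 1 * 3 = 3
R_next = 3 + 3 = 6

6


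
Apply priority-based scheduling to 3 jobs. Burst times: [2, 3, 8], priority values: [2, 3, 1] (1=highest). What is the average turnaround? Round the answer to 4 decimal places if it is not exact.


Sort by priority (ascending = highest first):
Order: [(1, 8), (2, 2), (3, 3)]
Completion times:
  Priority 1, burst=8, C=8
  Priority 2, burst=2, C=10
  Priority 3, burst=3, C=13
Average turnaround = 31/3 = 10.3333

10.3333


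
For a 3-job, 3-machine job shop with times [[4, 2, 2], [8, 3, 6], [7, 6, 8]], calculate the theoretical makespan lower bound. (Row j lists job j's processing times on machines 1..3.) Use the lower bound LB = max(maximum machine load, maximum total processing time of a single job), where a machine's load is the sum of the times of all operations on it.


Machine loads:
  Machine 1: 4 + 8 + 7 = 19
  Machine 2: 2 + 3 + 6 = 11
  Machine 3: 2 + 6 + 8 = 16
Max machine load = 19
Job totals:
  Job 1: 8
  Job 2: 17
  Job 3: 21
Max job total = 21
Lower bound = max(19, 21) = 21

21


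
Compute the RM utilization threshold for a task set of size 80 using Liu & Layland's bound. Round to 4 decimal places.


Compute 2^(1/80) = 1.0087019838
Subtract 1: 1.0087019838 - 1 = 0.0087019838
Multiply by n: 80 * 0.0087019838 = 0.6961587040
Round to 4 dp: 0.6962

0.6962


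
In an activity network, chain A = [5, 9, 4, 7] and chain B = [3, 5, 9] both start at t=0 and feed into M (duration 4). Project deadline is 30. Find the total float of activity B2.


Forward pass: ES(B2) = sum of predecessors on chain B = 3
EF = ES + duration = 3 + 5 = 8
Backward pass: LF(M) = deadline = 30; LS(M) = 30 - 4 = 26
LF(B2) = LS(M) - sum(successors on chain B) = 26 - 9 = 17
LS = LF - duration = 17 - 5 = 12
Total float = LS - ES = 12 - 3 = 9

9


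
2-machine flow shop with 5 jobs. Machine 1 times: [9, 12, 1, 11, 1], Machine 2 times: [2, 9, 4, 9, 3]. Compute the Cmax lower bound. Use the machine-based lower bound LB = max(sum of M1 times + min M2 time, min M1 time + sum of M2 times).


LB1 = sum(M1 times) + min(M2 times) = 34 + 2 = 36
LB2 = min(M1 times) + sum(M2 times) = 1 + 27 = 28
Lower bound = max(LB1, LB2) = max(36, 28) = 36

36


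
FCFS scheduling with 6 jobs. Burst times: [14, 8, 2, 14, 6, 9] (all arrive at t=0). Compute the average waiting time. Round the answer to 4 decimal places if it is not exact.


FCFS order (as given): [14, 8, 2, 14, 6, 9]
Waiting times:
  Job 1: wait = 0
  Job 2: wait = 14
  Job 3: wait = 22
  Job 4: wait = 24
  Job 5: wait = 38
  Job 6: wait = 44
Sum of waiting times = 142
Average waiting time = 142/6 = 23.6667

23.6667


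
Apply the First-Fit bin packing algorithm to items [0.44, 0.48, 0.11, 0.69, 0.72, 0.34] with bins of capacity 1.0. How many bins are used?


Place items sequentially using First-Fit:
  Item 0.44 -> new Bin 1
  Item 0.48 -> Bin 1 (now 0.92)
  Item 0.11 -> new Bin 2
  Item 0.69 -> Bin 2 (now 0.8)
  Item 0.72 -> new Bin 3
  Item 0.34 -> new Bin 4
Total bins used = 4

4


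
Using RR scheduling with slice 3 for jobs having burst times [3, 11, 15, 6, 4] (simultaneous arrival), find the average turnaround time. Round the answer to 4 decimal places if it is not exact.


Time quantum = 3
Execution trace:
  J1 runs 3 units, time = 3
  J2 runs 3 units, time = 6
  J3 runs 3 units, time = 9
  J4 runs 3 units, time = 12
  J5 runs 3 units, time = 15
  J2 runs 3 units, time = 18
  J3 runs 3 units, time = 21
  J4 runs 3 units, time = 24
  J5 runs 1 units, time = 25
  J2 runs 3 units, time = 28
  J3 runs 3 units, time = 31
  J2 runs 2 units, time = 33
  J3 runs 3 units, time = 36
  J3 runs 3 units, time = 39
Finish times: [3, 33, 39, 24, 25]
Average turnaround = 124/5 = 24.8

24.8


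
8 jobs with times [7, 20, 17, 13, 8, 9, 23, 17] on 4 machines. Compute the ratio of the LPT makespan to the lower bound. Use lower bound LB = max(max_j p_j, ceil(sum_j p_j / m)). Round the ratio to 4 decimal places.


LPT order: [23, 20, 17, 17, 13, 9, 8, 7]
Machine loads after assignment: [30, 28, 30, 26]
LPT makespan = 30
Lower bound = max(max_job, ceil(total/4)) = max(23, 29) = 29
Ratio = 30 / 29 = 1.0345

1.0345


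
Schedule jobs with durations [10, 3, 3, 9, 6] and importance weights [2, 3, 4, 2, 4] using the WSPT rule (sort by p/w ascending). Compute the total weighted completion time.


Compute p/w ratios and sort ascending (WSPT): [(3, 4), (3, 3), (6, 4), (9, 2), (10, 2)]
Compute weighted completion times:
  Job (p=3,w=4): C=3, w*C=4*3=12
  Job (p=3,w=3): C=6, w*C=3*6=18
  Job (p=6,w=4): C=12, w*C=4*12=48
  Job (p=9,w=2): C=21, w*C=2*21=42
  Job (p=10,w=2): C=31, w*C=2*31=62
Total weighted completion time = 182

182


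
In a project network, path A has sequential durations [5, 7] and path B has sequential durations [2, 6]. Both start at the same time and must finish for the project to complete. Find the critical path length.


Path A total = 5 + 7 = 12
Path B total = 2 + 6 = 8
Critical path = longest path = max(12, 8) = 12

12


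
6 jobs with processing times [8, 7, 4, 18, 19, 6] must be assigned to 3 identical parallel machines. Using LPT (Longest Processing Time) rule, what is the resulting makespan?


Sort jobs in decreasing order (LPT): [19, 18, 8, 7, 6, 4]
Assign each job to the least loaded machine:
  Machine 1: jobs [19], load = 19
  Machine 2: jobs [18, 4], load = 22
  Machine 3: jobs [8, 7, 6], load = 21
Makespan = max load = 22

22
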